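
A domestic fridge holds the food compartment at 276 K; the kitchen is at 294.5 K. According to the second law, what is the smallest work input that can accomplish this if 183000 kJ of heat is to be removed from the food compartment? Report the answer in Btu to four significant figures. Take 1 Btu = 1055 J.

11630 Btu

The reservoir spacing is ΔT = 294.5 − 276 = 18.50 K.
The reversible limit is COP_R = T_C/ΔT = 14.92, so W_min = Q_C/COP = Q_C·ΔT/T_C.
W_min = 183000 × 18.50/276.00 = 12270 kJ = 11630 Btu.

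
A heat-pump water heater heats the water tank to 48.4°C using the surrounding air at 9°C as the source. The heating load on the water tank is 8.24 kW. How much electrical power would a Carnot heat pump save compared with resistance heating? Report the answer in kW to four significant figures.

7.230 kW

In absolute terms T_C = 282.15 K and T_H = 321.55 K, so ΔT = 39.40 K.
COP_Carnot = T_H/ΔT = 321.55/39.40 = 8.161.
Resistance heating needs Ẇ_res = Q̇_H = 8.240 kW; the reversible heat pump needs only Ẇ_hp = Q̇_H/COP = 1.010 kW.
Saving = 8.240 − 1.010 = 7.230 kW.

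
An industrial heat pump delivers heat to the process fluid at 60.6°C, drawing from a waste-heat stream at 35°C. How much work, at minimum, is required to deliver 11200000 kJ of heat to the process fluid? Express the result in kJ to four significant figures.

859100 kJ

In absolute terms T_C = 308.15 K and T_H = 333.75 K, so ΔT = 25.60 K.
The reversible limit is COP_HP = T_H/ΔT = 13.04, so W_min = Q_H/COP = Q_H·ΔT/T_H.
W_min = 11200000 × 25.60/333.75 = 859100 kJ.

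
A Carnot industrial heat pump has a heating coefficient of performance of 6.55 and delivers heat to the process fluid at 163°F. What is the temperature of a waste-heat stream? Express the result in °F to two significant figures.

68 °F

COP_HP = T_H/(T_H − T_C) gives T_H − T_C = T_H/COP.
With T_H = 345.93 K, T_C = 345.93 × (1 − 1/6.55) = 293.11 K.
Converting, 293.11 K = 67.94°F.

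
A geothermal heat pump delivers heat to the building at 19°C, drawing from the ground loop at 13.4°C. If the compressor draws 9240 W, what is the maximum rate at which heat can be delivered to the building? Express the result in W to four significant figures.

482000 W

In absolute terms T_C = 286.55 K and T_H = 292.15 K, so ΔT = 5.600 K.
COP_Carnot = T_H/ΔT = 292.15/5.600 = 52.17.
Q̇_max = COP_Carnot × Ẇ = 52.17 × 9240 W = 482000 W.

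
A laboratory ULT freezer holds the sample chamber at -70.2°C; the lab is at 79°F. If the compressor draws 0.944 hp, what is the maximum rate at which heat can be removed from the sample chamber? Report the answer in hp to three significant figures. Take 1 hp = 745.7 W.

1.99 hp

In absolute terms T_C = 202.95 K and T_H = 299.26 K, so ΔT = 96.31 K.
COP_Carnot = T_C/ΔT = 202.95/96.31 = 2.107.
Q̇_max = COP_Carnot × Ẇ = 2.107 × 0.9440 hp = 1.989 hp.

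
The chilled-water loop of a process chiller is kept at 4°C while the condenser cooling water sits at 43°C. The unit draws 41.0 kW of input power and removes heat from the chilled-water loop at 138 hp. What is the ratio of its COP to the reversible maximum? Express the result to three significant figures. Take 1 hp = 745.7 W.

0.353

Converting, Q̇_C = 138.0 hp = 102.9 kW, so COP_actual = Q̇_C/Ẇ = 102.9/41.00 = 2.510.
In absolute terms T_C = 277.15 K and T_H = 316.15 K, so ΔT = 39.00 K.
COP_Carnot = T_C/ΔT = 277.15/39.00 = 7.106.
η_II = COP_actual/COP_Carnot = 2.510/7.106 = 0.3532.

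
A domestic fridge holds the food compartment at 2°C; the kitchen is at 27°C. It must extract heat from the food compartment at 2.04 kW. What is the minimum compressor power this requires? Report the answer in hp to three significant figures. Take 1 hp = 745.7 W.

0.249 hp

In absolute terms T_C = 275.15 K and T_H = 300.15 K, so ΔT = 25.00 K.
COP_Carnot = T_C/ΔT = 275.15/25.00 = 11.01.
Ẇ_min = Q̇/COP_Carnot = 2.040/11.01 = 0.1854 kW = 0.2486 hp.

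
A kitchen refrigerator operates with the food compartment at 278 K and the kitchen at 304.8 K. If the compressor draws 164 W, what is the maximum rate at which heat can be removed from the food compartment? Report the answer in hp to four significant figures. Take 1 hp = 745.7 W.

The reservoir spacing is ΔT = 304.8 − 278 = 26.80 K.
COP_Carnot = T_C/ΔT = 278.00/26.80 = 10.37.
Q̇_max = COP_Carnot × Ẇ = 10.37 × 164.0 W = 1701 W = 2.281 hp.

2.281 hp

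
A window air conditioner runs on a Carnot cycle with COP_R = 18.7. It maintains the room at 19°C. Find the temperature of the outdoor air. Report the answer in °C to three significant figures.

COP_R = T_C/(T_H − T_C) gives T_H − T_C = T_C/COP.
With T_C = 292.15 K, T_H = 292.15 × (1 + 1/18.7) = 307.77 K.
Converting, 307.77 K = 34.62°C.

34.6 °C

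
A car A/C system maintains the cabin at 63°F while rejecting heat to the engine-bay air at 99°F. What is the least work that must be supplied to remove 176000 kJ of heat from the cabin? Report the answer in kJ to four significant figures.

In absolute terms T_C = 290.37 K and T_H = 310.37 K, so ΔT = 20.00 K.
The reversible limit is COP_R = T_C/ΔT = 14.52, so W_min = Q_C/COP = Q_C·ΔT/T_C.
W_min = 176000 × 20.00/290.37 = 12120 kJ.

12120 kJ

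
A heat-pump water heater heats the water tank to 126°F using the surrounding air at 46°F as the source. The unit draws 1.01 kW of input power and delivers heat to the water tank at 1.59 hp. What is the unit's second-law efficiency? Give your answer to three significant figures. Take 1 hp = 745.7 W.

0.160

Converting, Q̇_H = 1.590 hp = 1.186 kW, so COP_actual = Q̇_H/Ẇ = 1.186/1.010 = 1.174.
In absolute terms T_C = 280.93 K and T_H = 325.37 K, so ΔT = 44.44 K.
COP_Carnot = T_H/ΔT = 325.37/44.44 = 7.321.
η_II = COP_actual/COP_Carnot = 1.174/7.321 = 0.1604.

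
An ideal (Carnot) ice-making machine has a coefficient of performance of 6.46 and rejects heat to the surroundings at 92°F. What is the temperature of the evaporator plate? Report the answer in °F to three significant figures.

For a Carnot refrigerator COP_R = T_C/(T_H − T_C), so T_C = COP·T_H/(1 + COP).
With T_H = 306.48 K, T_C = 6.46 × 306.48/7.460 = 265.40 K.
Converting, 265.40 K = 18.05°F.

18.0 °F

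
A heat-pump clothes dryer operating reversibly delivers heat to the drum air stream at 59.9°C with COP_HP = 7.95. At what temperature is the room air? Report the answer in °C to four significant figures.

18.01 °C

COP_HP = T_H/(T_H − T_C) gives T_H − T_C = T_H/COP.
With T_H = 333.05 K, T_C = 333.05 × (1 − 1/7.95) = 291.16 K.
Converting, 291.16 K = 18.01°C.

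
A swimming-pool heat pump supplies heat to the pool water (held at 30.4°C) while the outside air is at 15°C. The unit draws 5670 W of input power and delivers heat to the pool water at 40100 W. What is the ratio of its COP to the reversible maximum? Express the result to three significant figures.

0.359

COP_actual = Q̇_H/Ẇ = 40100/5670 = 7.072.
In absolute terms T_C = 288.15 K and T_H = 303.55 K, so ΔT = 15.40 K.
COP_Carnot = T_H/ΔT = 303.55/15.40 = 19.71.
η_II = COP_actual/COP_Carnot = 7.072/19.71 = 0.3588.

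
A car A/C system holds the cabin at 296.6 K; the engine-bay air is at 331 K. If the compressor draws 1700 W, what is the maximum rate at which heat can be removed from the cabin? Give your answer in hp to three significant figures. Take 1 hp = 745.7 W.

The reservoir spacing is ΔT = 331 − 296.6 = 34.40 K.
COP_Carnot = T_C/ΔT = 296.60/34.40 = 8.622.
Q̇_max = COP_Carnot × Ẇ = 8.622 × 1700 W = 14660 W = 19.66 hp.

19.7 hp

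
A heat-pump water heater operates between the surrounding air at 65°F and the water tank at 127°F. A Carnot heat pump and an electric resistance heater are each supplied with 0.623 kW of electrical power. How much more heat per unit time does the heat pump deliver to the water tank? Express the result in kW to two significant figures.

5.3 kW

In absolute terms T_C = 291.48 K and T_H = 325.93 K, so ΔT = 34.44 K.
COP_Carnot = T_H/ΔT = 325.93/34.44 = 9.462.
The heat pump delivers Q̇_H = COP × Ẇ = 5.895 kW; the resistance heater delivers Ẇ = 0.6230 kW.
Extra = (COP − 1)·Ẇ = 5.272 kW.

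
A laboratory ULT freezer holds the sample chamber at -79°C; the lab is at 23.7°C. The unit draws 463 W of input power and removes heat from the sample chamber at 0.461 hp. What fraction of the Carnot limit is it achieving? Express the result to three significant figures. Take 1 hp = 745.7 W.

0.393

Converting, Q̇_C = 0.4610 hp = 343.8 W, so COP_actual = Q̇_C/Ẇ = 343.8/463.0 = 0.7425.
In absolute terms T_C = 194.15 K and T_H = 296.85 K, so ΔT = 102.7 K.
COP_Carnot = T_C/ΔT = 194.15/102.7 = 1.890.
η_II = COP_actual/COP_Carnot = 0.7425/1.890 = 0.3928.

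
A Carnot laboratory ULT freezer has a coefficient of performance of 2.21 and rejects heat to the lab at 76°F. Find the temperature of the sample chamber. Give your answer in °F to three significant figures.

-90.9 °F

For a Carnot refrigerator COP_R = T_C/(T_H − T_C), so T_C = COP·T_H/(1 + COP).
With T_H = 297.59 K, T_C = 2.21 × 297.59/3.210 = 204.89 K.
Converting, 204.89 K = -90.88°F.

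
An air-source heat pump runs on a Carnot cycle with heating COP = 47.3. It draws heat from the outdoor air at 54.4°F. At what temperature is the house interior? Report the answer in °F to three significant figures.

COP_HP = T_H/(T_H − T_C) rearranges to T_H = COP·T_C/(COP − 1).
With T_C = 285.59 K, T_H = 47.3 × 285.59/46.30 = 291.76 K.
Converting, 291.76 K = 65.50°F.

65.5 °F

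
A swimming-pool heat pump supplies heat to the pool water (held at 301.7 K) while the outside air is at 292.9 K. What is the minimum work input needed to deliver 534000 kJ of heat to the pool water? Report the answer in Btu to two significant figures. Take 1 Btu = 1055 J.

15000 Btu

The reservoir spacing is ΔT = 301.7 − 292.9 = 8.800 K.
The reversible limit is COP_HP = T_H/ΔT = 34.28, so W_min = Q_H/COP = Q_H·ΔT/T_H.
W_min = 534000 × 8.800/301.70 = 15580 kJ = 14760 Btu.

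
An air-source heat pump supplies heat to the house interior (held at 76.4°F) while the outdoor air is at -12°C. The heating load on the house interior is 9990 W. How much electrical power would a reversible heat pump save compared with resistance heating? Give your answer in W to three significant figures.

In absolute terms T_C = 261.15 K and T_H = 297.82 K, so ΔT = 36.67 K.
COP_Carnot = T_H/ΔT = 297.82/36.67 = 8.122.
Resistance heating needs Ẇ_res = Q̇_H = 9990 W; the reversible heat pump needs only Ẇ_hp = Q̇_H/COP = 1230 W.
Saving = 9990 − 1230 = 8760 W.

8760 W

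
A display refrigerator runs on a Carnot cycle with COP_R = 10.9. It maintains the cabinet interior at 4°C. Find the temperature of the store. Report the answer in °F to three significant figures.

85.0 °F

COP_R = T_C/(T_H − T_C) gives T_H − T_C = T_C/COP.
With T_C = 277.15 K, T_H = 277.15 × (1 + 1/10.9) = 302.58 K.
Converting, 302.58 K = 84.97°F.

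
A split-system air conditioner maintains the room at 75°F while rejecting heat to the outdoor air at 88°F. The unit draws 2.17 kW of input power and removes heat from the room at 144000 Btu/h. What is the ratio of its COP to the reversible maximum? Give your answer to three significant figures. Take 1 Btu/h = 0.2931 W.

Converting, Q̇_C = 144000 Btu/h = 42.21 kW, so COP_actual = Q̇_C/Ẇ = 42.21/2.170 = 19.45.
In absolute terms T_C = 297.04 K and T_H = 304.26 K, so ΔT = 7.222 K.
COP_Carnot = T_C/ΔT = 297.04/7.222 = 41.13.
η_II = COP_actual/COP_Carnot = 19.45/41.13 = 0.4729.

0.473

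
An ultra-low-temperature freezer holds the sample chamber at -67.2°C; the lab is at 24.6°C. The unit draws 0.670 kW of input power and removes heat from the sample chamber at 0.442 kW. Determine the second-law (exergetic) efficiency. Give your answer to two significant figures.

0.29

COP_actual = Q̇_C/Ẇ = 0.4420/0.6700 = 0.6597.
In absolute terms T_C = 205.95 K and T_H = 297.75 K, so ΔT = 91.80 K.
COP_Carnot = T_C/ΔT = 205.95/91.80 = 2.243.
η_II = COP_actual/COP_Carnot = 0.6597/2.243 = 0.2941.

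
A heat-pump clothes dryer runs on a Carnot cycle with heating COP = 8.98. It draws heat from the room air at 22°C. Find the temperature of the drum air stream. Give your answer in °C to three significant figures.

59.0 °C

COP_HP = T_H/(T_H − T_C) rearranges to T_H = COP·T_C/(COP − 1).
With T_C = 295.15 K, T_H = 8.98 × 295.15/7.980 = 332.14 K.
Converting, 332.14 K = 58.99°C.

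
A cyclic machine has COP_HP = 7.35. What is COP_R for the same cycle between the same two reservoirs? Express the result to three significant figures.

Since Q_H = Q_C + W for any cycle, COP_R = Q_C/W = Q_H/W − 1.
COP_R = 7.35 − 1 = 6.35.

6.35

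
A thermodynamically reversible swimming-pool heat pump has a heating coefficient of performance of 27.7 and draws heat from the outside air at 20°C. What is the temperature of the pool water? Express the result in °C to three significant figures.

31.0 °C

COP_HP = T_H/(T_H − T_C) rearranges to T_H = COP·T_C/(COP − 1).
With T_C = 293.15 K, T_H = 27.7 × 293.15/26.70 = 304.13 K.
Converting, 304.13 K = 30.98°C.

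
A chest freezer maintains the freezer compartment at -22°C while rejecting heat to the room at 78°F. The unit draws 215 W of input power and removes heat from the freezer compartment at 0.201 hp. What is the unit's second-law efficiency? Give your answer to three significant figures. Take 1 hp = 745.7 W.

Converting, Q̇_C = 0.2010 hp = 149.9 W, so COP_actual = Q̇_C/Ẇ = 149.9/215.0 = 0.6971.
In absolute terms T_C = 251.15 K and T_H = 298.71 K, so ΔT = 47.56 K.
COP_Carnot = T_C/ΔT = 251.15/47.56 = 5.281.
η_II = COP_actual/COP_Carnot = 0.6971/5.281 = 0.1320.

0.132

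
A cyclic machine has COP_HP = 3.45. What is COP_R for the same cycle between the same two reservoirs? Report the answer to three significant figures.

Since Q_H = Q_C + W for any cycle, COP_R = Q_C/W = Q_H/W − 1.
COP_R = 3.45 − 1 = 2.45.

2.45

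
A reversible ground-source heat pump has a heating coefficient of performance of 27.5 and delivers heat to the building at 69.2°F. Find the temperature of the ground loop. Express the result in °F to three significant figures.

COP_HP = T_H/(T_H − T_C) gives T_H − T_C = T_H/COP.
With T_H = 293.82 K, T_C = 293.82 × (1 − 1/27.5) = 283.13 K.
Converting, 283.13 K = 49.97°F.

50.0 °F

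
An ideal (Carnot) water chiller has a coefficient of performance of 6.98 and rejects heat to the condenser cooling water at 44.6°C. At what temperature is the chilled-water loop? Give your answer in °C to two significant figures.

4.8 °C

For a Carnot refrigerator COP_R = T_C/(T_H − T_C), so T_C = COP·T_H/(1 + COP).
With T_H = 317.75 K, T_C = 6.98 × 317.75/7.980 = 277.93 K.
Converting, 277.93 K = 4.78°C.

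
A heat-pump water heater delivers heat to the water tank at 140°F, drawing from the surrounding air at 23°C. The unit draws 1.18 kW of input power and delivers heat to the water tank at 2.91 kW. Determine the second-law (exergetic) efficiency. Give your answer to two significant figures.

COP_actual = Q̇_H/Ẇ = 2.910/1.180 = 2.466.
In absolute terms T_C = 296.15 K and T_H = 333.15 K, so ΔT = 37.00 K.
COP_Carnot = T_H/ΔT = 333.15/37.00 = 9.004.
η_II = COP_actual/COP_Carnot = 2.466/9.004 = 0.2739.

0.27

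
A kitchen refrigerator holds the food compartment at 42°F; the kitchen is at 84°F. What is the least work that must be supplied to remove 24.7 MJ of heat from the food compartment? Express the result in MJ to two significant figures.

2.1 MJ

In absolute terms T_C = 278.71 K and T_H = 302.04 K, so ΔT = 23.33 K.
The reversible limit is COP_R = T_C/ΔT = 11.94, so W_min = Q_C/COP = Q_C·ΔT/T_C.
W_min = 24.70 × 23.33/278.71 = 2.068 MJ.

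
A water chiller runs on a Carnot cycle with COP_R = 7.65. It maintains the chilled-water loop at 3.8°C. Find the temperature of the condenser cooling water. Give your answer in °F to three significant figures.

COP_R = T_C/(T_H − T_C) gives T_H − T_C = T_C/COP.
With T_C = 276.95 K, T_H = 276.95 × (1 + 1/7.65) = 313.15 K.
Converting, 313.15 K = 104.00°F.

104 °F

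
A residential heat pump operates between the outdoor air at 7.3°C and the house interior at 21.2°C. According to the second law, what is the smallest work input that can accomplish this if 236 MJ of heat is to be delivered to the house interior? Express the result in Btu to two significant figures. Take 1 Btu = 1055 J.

In absolute terms T_C = 280.45 K and T_H = 294.35 K, so ΔT = 13.90 K.
The reversible limit is COP_HP = T_H/ΔT = 21.18, so W_min = Q_H/COP = Q_H·ΔT/T_H.
W_min = 236.0 × 13.90/294.35 = 11.14 MJ = 10560 Btu.

11000 Btu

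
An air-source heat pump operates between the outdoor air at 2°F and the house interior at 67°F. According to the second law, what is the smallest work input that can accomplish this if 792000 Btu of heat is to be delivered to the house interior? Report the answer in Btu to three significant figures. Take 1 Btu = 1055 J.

In absolute terms T_C = 256.48 K and T_H = 292.59 K, so ΔT = 36.11 K.
The reversible limit is COP_HP = T_H/ΔT = 8.103, so W_min = Q_H/COP = Q_H·ΔT/T_H.
W_min = 792000 × 36.11/292.59 = 97750 Btu.

97700 Btu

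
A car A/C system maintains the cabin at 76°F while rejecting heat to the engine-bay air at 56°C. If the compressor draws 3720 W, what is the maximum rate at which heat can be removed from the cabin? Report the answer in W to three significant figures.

35100 W

In absolute terms T_C = 297.59 K and T_H = 329.15 K, so ΔT = 31.56 K.
COP_Carnot = T_C/ΔT = 297.59/31.56 = 9.431.
Q̇_max = COP_Carnot × Ẇ = 9.431 × 3720 W = 35080 W.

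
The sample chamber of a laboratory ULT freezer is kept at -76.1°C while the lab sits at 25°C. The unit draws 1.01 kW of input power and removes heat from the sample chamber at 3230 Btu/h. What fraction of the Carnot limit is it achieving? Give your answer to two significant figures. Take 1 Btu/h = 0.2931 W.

Converting, Q̇_C = 3230 Btu/h = 0.9467 kW, so COP_actual = Q̇_C/Ẇ = 0.9467/1.010 = 0.9373.
In absolute terms T_C = 197.05 K and T_H = 298.15 K, so ΔT = 101.1 K.
COP_Carnot = T_C/ΔT = 197.05/101.1 = 1.949.
η_II = COP_actual/COP_Carnot = 0.9373/1.949 = 0.4809.

0.48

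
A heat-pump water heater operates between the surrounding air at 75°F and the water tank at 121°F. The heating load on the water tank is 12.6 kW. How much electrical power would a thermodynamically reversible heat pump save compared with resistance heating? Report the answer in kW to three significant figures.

11.6 kW

In absolute terms T_C = 297.04 K and T_H = 322.59 K, so ΔT = 25.56 K.
COP_Carnot = T_H/ΔT = 322.59/25.56 = 12.62.
Resistance heating needs Ẇ_res = Q̇_H = 12.60 kW; the reversible heat pump needs only Ẇ_hp = Q̇_H/COP = 0.9982 kW.
Saving = 12.60 − 0.9982 = 11.60 kW.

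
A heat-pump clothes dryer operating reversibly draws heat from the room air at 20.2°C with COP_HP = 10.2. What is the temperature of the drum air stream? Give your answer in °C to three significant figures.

52.1 °C

COP_HP = T_H/(T_H − T_C) rearranges to T_H = COP·T_C/(COP − 1).
With T_C = 293.35 K, T_H = 10.2 × 293.35/9.200 = 325.24 K.
Converting, 325.24 K = 52.09°C.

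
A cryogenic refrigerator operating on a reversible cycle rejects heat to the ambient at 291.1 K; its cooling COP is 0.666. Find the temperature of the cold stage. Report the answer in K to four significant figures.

For a Carnot refrigerator COP_R = T_C/(T_H − T_C), so T_C = COP·T_H/(1 + COP).
With T_H = 291.10 K, T_C = 0.666 × 291.10/1.666 = 116.37 K.

116.4 K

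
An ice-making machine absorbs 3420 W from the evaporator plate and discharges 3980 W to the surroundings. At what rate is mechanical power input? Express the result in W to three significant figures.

560 W

For a cyclic device the first law requires Q̇_H = Q̇_C + Ẇ.
Ẇ = Q̇_H − Q̇_C = 560.0 W.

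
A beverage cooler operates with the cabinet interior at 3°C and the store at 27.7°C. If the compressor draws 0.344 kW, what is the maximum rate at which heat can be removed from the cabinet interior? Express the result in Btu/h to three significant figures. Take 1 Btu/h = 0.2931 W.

13100 Btu/h

In absolute terms T_C = 276.15 K and T_H = 300.85 K, so ΔT = 24.70 K.
COP_Carnot = T_C/ΔT = 276.15/24.70 = 11.18.
Q̇_max = COP_Carnot × Ẇ = 11.18 × 0.3440 kW = 3.846 kW = 13120 Btu/h.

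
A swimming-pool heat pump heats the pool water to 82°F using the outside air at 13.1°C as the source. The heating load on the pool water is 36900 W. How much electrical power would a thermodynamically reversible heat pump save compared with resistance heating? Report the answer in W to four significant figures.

In absolute terms T_C = 286.25 K and T_H = 300.93 K, so ΔT = 14.68 K.
COP_Carnot = T_H/ΔT = 300.93/14.68 = 20.50.
Resistance heating needs Ẇ_res = Q̇_H = 36900 W; the reversible heat pump needs only Ẇ_hp = Q̇_H/COP = 1800 W.
Saving = 36900 − 1800 = 35100 W.

35100 W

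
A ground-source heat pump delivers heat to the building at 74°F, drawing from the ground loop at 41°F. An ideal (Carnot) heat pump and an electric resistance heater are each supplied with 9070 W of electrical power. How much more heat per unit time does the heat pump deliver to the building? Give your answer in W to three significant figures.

In absolute terms T_C = 278.15 K and T_H = 296.48 K, so ΔT = 18.33 K.
COP_Carnot = T_H/ΔT = 296.48/18.33 = 16.17.
The heat pump delivers Q̇_H = COP × Ẇ = 146700 W; the resistance heater delivers Ẇ = 9070 W.
Extra = (COP − 1)·Ẇ = 137600 W.

138000 W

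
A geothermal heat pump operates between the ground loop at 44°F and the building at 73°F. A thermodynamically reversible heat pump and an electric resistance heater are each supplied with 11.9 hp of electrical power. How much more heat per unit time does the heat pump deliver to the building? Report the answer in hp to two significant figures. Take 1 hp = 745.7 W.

In absolute terms T_C = 279.82 K and T_H = 295.93 K, so ΔT = 16.11 K.
COP_Carnot = T_H/ΔT = 295.93/16.11 = 18.37.
The heat pump delivers Q̇_H = COP × Ẇ = 218.6 hp; the resistance heater delivers Ẇ = 11.90 hp.
Extra = (COP − 1)·Ẇ = 206.7 hp.

210 hp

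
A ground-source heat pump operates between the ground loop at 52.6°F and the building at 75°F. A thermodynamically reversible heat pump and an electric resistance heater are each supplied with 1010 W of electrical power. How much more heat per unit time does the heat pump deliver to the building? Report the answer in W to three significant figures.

In absolute terms T_C = 284.59 K and T_H = 297.04 K, so ΔT = 12.44 K.
COP_Carnot = T_H/ΔT = 297.04/12.44 = 23.87.
The heat pump delivers Q̇_H = COP × Ẇ = 24110 W; the resistance heater delivers Ẇ = 1010 W.
Extra = (COP − 1)·Ẇ = 23100 W.

23100 W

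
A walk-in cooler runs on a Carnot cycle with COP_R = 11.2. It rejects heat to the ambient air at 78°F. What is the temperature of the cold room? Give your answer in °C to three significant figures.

1.07 °C

For a Carnot refrigerator COP_R = T_C/(T_H − T_C), so T_C = COP·T_H/(1 + COP).
With T_H = 298.71 K, T_C = 11.2 × 298.71/12.20 = 274.22 K.
Converting, 274.22 K = 1.07°C.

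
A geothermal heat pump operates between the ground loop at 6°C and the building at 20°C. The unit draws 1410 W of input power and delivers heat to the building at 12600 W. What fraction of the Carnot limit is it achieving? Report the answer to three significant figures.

0.427

COP_actual = Q̇_H/Ẇ = 12600/1410 = 8.936.
In absolute terms T_C = 279.15 K and T_H = 293.15 K, so ΔT = 14.00 K.
COP_Carnot = T_H/ΔT = 293.15/14.00 = 20.94.
η_II = COP_actual/COP_Carnot = 8.936/20.94 = 0.4268.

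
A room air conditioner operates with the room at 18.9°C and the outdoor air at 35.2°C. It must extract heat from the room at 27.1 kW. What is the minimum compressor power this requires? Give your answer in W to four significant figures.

1513 W

In absolute terms T_C = 292.05 K and T_H = 308.35 K, so ΔT = 16.30 K.
COP_Carnot = T_C/ΔT = 292.05/16.30 = 17.92.
Ẇ_min = Q̇/COP_Carnot = 27.10/17.92 = 1.513 kW = 1513 W.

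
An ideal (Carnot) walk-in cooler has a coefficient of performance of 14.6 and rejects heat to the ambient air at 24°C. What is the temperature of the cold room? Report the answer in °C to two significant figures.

5.0 °C

For a Carnot refrigerator COP_R = T_C/(T_H − T_C), so T_C = COP·T_H/(1 + COP).
With T_H = 297.15 K, T_C = 14.6 × 297.15/15.60 = 278.10 K.
Converting, 278.10 K = 4.95°C.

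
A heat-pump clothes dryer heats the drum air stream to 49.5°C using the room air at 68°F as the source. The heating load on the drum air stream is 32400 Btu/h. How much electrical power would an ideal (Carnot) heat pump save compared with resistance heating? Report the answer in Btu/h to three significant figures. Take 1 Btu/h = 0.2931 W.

29400 Btu/h

In absolute terms T_C = 293.15 K and T_H = 322.65 K, so ΔT = 29.50 K.
COP_Carnot = T_H/ΔT = 322.65/29.50 = 10.94.
Resistance heating needs Ẇ_res = Q̇_H = 32400 Btu/h; the reversible heat pump needs only Ẇ_hp = Q̇_H/COP = 2962 Btu/h.
Saving = 32400 − 2962 = 29440 Btu/h.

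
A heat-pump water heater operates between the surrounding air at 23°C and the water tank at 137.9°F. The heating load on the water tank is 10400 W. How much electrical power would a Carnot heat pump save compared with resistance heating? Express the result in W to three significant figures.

In absolute terms T_C = 296.15 K and T_H = 331.98 K, so ΔT = 35.83 K.
COP_Carnot = T_H/ΔT = 331.98/35.83 = 9.265.
Resistance heating needs Ẇ_res = Q̇_H = 10400 W; the reversible heat pump needs only Ẇ_hp = Q̇_H/COP = 1123 W.
Saving = 10400 − 1123 = 9277 W.

9280 W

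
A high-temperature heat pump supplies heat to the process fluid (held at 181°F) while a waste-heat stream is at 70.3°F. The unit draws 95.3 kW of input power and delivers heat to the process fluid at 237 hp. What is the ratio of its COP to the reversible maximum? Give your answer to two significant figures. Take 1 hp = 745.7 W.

Converting, Q̇_H = 237.0 hp = 176.7 kW, so COP_actual = Q̇_H/Ẇ = 176.7/95.30 = 1.854.
In absolute terms T_C = 294.43 K and T_H = 355.93 K, so ΔT = 61.50 K.
COP_Carnot = T_H/ΔT = 355.93/61.50 = 5.787.
η_II = COP_actual/COP_Carnot = 1.854/5.787 = 0.3204.

0.32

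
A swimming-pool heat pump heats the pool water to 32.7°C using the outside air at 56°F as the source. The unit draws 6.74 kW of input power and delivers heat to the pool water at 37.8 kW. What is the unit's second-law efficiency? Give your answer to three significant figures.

COP_actual = Q̇_H/Ẇ = 37.80/6.740 = 5.608.
In absolute terms T_C = 286.48 K and T_H = 305.85 K, so ΔT = 19.37 K.
COP_Carnot = T_H/ΔT = 305.85/19.37 = 15.79.
η_II = COP_actual/COP_Carnot = 5.608/15.79 = 0.3551.

0.355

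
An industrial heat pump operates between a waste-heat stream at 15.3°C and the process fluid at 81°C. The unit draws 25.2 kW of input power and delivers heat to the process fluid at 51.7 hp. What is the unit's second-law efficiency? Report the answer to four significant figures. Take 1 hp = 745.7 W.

0.2838

Converting, Q̇_H = 51.70 hp = 38.55 kW, so COP_actual = Q̇_H/Ẇ = 38.55/25.20 = 1.530.
In absolute terms T_C = 288.45 K and T_H = 354.15 K, so ΔT = 65.70 K.
COP_Carnot = T_H/ΔT = 354.15/65.70 = 5.390.
η_II = COP_actual/COP_Carnot = 1.530/5.390 = 0.2838.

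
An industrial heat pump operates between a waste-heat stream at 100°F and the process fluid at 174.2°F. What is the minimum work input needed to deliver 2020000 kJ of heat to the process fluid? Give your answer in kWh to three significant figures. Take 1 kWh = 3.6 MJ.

In absolute terms T_C = 310.93 K and T_H = 352.15 K, so ΔT = 41.22 K.
The reversible limit is COP_HP = T_H/ΔT = 8.543, so W_min = Q_H/COP = Q_H·ΔT/T_H.
W_min = 2020000 × 41.22/352.15 = 236500 kJ = 65.68 kWh.

65.7 kWh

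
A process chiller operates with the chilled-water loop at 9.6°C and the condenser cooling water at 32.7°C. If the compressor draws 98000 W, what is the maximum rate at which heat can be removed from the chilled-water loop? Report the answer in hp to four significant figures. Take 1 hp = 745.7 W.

In absolute terms T_C = 282.75 K and T_H = 305.85 K, so ΔT = 23.10 K.
COP_Carnot = T_C/ΔT = 282.75/23.10 = 12.24.
Q̇_max = COP_Carnot × Ẇ = 12.24 × 98000 W = 1200000 W = 1609 hp.

1609 hp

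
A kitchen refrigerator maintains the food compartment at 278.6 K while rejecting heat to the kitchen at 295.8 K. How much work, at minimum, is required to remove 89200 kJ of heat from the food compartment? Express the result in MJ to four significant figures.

The reservoir spacing is ΔT = 295.8 − 278.6 = 17.20 K.
The reversible limit is COP_R = T_C/ΔT = 16.20, so W_min = Q_C/COP = Q_C·ΔT/T_C.
W_min = 89200 × 17.20/278.60 = 5507 kJ = 5.507 MJ.

5.507 MJ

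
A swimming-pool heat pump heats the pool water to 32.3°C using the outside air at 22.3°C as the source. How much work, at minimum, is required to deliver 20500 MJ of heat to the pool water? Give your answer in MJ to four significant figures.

671.1 MJ

In absolute terms T_C = 295.45 K and T_H = 305.45 K, so ΔT = 10.00 K.
The reversible limit is COP_HP = T_H/ΔT = 30.55, so W_min = Q_H/COP = Q_H·ΔT/T_H.
W_min = 20500 × 10.00/305.45 = 671.1 MJ.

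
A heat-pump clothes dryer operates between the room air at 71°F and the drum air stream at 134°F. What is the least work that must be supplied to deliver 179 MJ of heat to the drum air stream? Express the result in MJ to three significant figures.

In absolute terms T_C = 294.82 K and T_H = 329.82 K, so ΔT = 35.00 K.
The reversible limit is COP_HP = T_H/ΔT = 9.423, so W_min = Q_H/COP = Q_H·ΔT/T_H.
W_min = 179.0 × 35.00/329.82 = 19.00 MJ.

19.0 MJ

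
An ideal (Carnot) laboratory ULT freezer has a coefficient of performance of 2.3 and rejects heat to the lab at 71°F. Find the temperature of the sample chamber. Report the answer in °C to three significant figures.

For a Carnot refrigerator COP_R = T_C/(T_H − T_C), so T_C = COP·T_H/(1 + COP).
With T_H = 294.82 K, T_C = 2.3 × 294.82/3.300 = 205.48 K.
Converting, 205.48 K = -67.67°C.

-67.7 °C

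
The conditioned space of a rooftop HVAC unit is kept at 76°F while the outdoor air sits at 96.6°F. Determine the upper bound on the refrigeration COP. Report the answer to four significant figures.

26.00

In absolute terms T_C = 297.59 K and T_H = 309.04 K, so ΔT = 11.44 K.
For a reversible cycle, COP_Carnot = T_C/ΔT = 297.59/11.44 = 26.00.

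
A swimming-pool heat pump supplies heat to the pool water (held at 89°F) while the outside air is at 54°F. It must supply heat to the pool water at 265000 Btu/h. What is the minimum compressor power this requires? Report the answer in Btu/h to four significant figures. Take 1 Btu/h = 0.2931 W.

In absolute terms T_C = 285.37 K and T_H = 304.82 K, so ΔT = 19.44 K.
COP_Carnot = T_H/ΔT = 304.82/19.44 = 15.68.
Ẇ_min = Q̇/COP_Carnot = 265000/15.68 = 16900 Btu/h.

16900 Btu/h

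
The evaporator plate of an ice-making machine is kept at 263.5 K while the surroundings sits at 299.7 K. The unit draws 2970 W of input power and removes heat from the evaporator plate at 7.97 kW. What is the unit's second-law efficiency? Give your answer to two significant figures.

Converting, Q̇_C = 7.970 kW = 7970 W, so COP_actual = Q̇_C/Ẇ = 7970/2970 = 2.684.
The reservoir spacing is ΔT = 299.7 − 263.5 = 36.20 K.
COP_Carnot = T_C/ΔT = 263.50/36.20 = 7.279.
η_II = COP_actual/COP_Carnot = 2.684/7.279 = 0.3687.

0.37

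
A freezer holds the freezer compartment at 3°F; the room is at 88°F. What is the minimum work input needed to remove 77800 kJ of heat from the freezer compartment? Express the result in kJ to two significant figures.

In absolute terms T_C = 257.04 K and T_H = 304.26 K, so ΔT = 47.22 K.
The reversible limit is COP_R = T_C/ΔT = 5.443, so W_min = Q_C/COP = Q_C·ΔT/T_C.
W_min = 77800 × 47.22/257.04 = 14290 kJ.

14000 kJ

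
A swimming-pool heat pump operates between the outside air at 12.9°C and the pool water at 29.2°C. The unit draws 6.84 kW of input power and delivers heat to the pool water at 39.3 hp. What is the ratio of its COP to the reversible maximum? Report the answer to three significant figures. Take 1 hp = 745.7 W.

Converting, Q̇_H = 39.30 hp = 29.31 kW, so COP_actual = Q̇_H/Ẇ = 29.31/6.840 = 4.285.
In absolute terms T_C = 286.05 K and T_H = 302.35 K, so ΔT = 16.30 K.
COP_Carnot = T_H/ΔT = 302.35/16.30 = 18.55.
η_II = COP_actual/COP_Carnot = 4.285/18.55 = 0.2310.

0.231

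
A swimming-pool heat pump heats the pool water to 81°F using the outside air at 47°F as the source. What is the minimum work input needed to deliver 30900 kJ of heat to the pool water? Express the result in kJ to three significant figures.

In absolute terms T_C = 281.48 K and T_H = 300.37 K, so ΔT = 18.89 K.
The reversible limit is COP_HP = T_H/ΔT = 15.90, so W_min = Q_H/COP = Q_H·ΔT/T_H.
W_min = 30900 × 18.89/300.37 = 1943 kJ.

1940 kJ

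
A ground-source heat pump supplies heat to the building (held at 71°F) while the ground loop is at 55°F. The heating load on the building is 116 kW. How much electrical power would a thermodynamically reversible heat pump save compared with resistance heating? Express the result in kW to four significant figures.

112.5 kW

In absolute terms T_C = 285.93 K and T_H = 294.82 K, so ΔT = 8.889 K.
COP_Carnot = T_H/ΔT = 294.82/8.889 = 33.17.
Resistance heating needs Ẇ_res = Q̇_H = 116.0 kW; the reversible heat pump needs only Ẇ_hp = Q̇_H/COP = 3.497 kW.
Saving = 116.0 − 3.497 = 112.5 kW.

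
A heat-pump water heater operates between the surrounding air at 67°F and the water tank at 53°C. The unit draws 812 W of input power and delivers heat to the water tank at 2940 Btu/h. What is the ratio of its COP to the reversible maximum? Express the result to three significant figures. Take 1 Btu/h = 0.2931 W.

0.109

Converting, Q̇_H = 2940 Btu/h = 861.7 W, so COP_actual = Q̇_H/Ẇ = 861.7/812.0 = 1.061.
In absolute terms T_C = 292.59 K and T_H = 326.15 K, so ΔT = 33.56 K.
COP_Carnot = T_H/ΔT = 326.15/33.56 = 9.720.
η_II = COP_actual/COP_Carnot = 1.061/9.720 = 0.1092.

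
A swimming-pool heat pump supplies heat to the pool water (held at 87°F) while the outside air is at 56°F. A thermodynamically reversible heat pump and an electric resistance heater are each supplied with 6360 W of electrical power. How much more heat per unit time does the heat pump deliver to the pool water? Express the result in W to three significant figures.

In absolute terms T_C = 286.48 K and T_H = 303.71 K, so ΔT = 17.22 K.
COP_Carnot = T_H/ΔT = 303.71/17.22 = 17.63.
The heat pump delivers Q̇_H = COP × Ẇ = 112200 W; the resistance heater delivers Ẇ = 6360 W.
Extra = (COP − 1)·Ẇ = 105800 W.

106000 W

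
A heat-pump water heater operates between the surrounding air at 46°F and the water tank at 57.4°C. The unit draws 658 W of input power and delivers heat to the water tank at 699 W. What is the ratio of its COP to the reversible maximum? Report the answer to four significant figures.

COP_actual = Q̇_H/Ẇ = 699.0/658.0 = 1.062.
In absolute terms T_C = 280.93 K and T_H = 330.55 K, so ΔT = 49.62 K.
COP_Carnot = T_H/ΔT = 330.55/49.62 = 6.661.
η_II = COP_actual/COP_Carnot = 1.062/6.661 = 0.1595.

0.1595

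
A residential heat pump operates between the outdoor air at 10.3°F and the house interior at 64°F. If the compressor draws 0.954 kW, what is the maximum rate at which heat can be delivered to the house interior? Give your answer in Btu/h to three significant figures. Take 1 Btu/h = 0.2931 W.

31700 Btu/h

In absolute terms T_C = 261.09 K and T_H = 290.93 K, so ΔT = 29.83 K.
COP_Carnot = T_H/ΔT = 290.93/29.83 = 9.752.
Q̇_max = COP_Carnot × Ẇ = 9.752 × 0.9540 kW = 9.303 kW = 31740 Btu/h.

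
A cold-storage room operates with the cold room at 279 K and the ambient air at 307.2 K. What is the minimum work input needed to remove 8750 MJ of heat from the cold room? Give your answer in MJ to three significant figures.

The reservoir spacing is ΔT = 307.2 − 279 = 28.20 K.
The reversible limit is COP_R = T_C/ΔT = 9.894, so W_min = Q_C/COP = Q_C·ΔT/T_C.
W_min = 8750 × 28.20/279.00 = 884.4 MJ.

884 MJ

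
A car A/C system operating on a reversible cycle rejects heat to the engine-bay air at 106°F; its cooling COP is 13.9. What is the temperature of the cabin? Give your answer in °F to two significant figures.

For a Carnot refrigerator COP_R = T_C/(T_H − T_C), so T_C = COP·T_H/(1 + COP).
With T_H = 314.26 K, T_C = 13.9 × 314.26/14.90 = 293.17 K.
Converting, 293.17 K = 68.04°F.

68 °F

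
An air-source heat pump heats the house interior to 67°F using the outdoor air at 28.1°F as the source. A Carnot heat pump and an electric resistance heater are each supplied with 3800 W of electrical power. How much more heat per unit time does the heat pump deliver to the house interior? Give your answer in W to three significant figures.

47600 W

In absolute terms T_C = 270.98 K and T_H = 292.59 K, so ΔT = 21.61 K.
COP_Carnot = T_H/ΔT = 292.59/21.61 = 13.54.
The heat pump delivers Q̇_H = COP × Ẇ = 51450 W; the resistance heater delivers Ẇ = 3800 W.
Extra = (COP − 1)·Ẇ = 47650 W.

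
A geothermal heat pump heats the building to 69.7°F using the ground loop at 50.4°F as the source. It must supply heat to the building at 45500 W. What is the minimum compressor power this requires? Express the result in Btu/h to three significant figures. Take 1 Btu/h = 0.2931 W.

5660 Btu/h

In absolute terms T_C = 283.37 K and T_H = 294.09 K, so ΔT = 10.72 K.
COP_Carnot = T_H/ΔT = 294.09/10.72 = 27.43.
Ẇ_min = Q̇/COP_Carnot = 45500/27.43 = 1659 W = 5660 Btu/h.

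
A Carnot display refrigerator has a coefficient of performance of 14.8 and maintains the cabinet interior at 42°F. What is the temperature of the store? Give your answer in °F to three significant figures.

COP_R = T_C/(T_H − T_C) gives T_H − T_C = T_C/COP.
With T_C = 278.71 K, T_H = 278.71 × (1 + 1/14.8) = 297.54 K.
Converting, 297.54 K = 75.90°F.

75.9 °F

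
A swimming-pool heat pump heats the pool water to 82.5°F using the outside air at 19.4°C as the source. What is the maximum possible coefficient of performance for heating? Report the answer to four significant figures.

In absolute terms T_C = 292.55 K and T_H = 301.21 K, so ΔT = 8.656 K.
For a reversible cycle, COP_Carnot = T_H/ΔT = 301.21/8.656 = 34.80.

34.80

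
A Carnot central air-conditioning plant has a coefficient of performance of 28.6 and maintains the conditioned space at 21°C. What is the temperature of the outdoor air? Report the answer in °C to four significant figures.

31.28 °C

COP_R = T_C/(T_H − T_C) gives T_H − T_C = T_C/COP.
With T_C = 294.15 K, T_H = 294.15 × (1 + 1/28.6) = 304.43 K.
Converting, 304.43 K = 31.28°C.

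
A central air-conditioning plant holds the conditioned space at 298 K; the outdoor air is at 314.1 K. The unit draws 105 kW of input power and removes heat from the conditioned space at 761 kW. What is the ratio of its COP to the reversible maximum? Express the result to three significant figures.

COP_actual = Q̇_C/Ẇ = 761.0/105.0 = 7.248.
The reservoir spacing is ΔT = 314.1 − 298 = 16.10 K.
COP_Carnot = T_C/ΔT = 298.00/16.10 = 18.51.
η_II = COP_actual/COP_Carnot = 7.248/18.51 = 0.3916.

0.392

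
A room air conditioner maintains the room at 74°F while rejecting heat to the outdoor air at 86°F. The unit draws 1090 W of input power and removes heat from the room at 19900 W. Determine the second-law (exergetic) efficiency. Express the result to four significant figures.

0.4105

COP_actual = Q̇_C/Ẇ = 19900/1090 = 18.26.
In absolute terms T_C = 296.48 K and T_H = 303.15 K, so ΔT = 6.667 K.
COP_Carnot = T_C/ΔT = 296.48/6.667 = 44.47.
η_II = COP_actual/COP_Carnot = 18.26/44.47 = 0.4105.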